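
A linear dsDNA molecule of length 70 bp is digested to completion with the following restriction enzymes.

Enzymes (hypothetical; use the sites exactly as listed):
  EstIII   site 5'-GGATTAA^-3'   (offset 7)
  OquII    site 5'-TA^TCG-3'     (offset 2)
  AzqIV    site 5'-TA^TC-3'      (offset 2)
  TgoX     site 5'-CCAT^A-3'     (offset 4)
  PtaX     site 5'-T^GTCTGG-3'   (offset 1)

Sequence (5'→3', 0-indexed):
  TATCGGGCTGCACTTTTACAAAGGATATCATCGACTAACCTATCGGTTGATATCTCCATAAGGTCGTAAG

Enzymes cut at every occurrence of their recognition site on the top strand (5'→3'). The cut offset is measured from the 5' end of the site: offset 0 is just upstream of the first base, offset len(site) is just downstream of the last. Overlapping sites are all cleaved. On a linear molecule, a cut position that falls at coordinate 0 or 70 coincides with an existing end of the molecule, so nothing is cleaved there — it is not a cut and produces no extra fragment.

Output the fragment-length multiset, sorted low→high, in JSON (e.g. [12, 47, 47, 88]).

[2,7,10,11,15,25]

Scan for sites:
  EstIII (GGATTAA, off=7): no sites
  OquII (TATCG, off=2): starts [0, 40] → cuts [2, 42]
  AzqIV (TATC, off=2): starts [0, 25, 40, 50] → cuts [2, 27, 42, 52]
  TgoX (CCATA, off=4): starts [55] → cuts [59]
  PtaX (TGTCTGG, off=1): no sites

All cut coordinates (distinct, sorted): [2, 27, 42, 52, 59]

Fragment lengths:
  [0,2): 2 bp
  [2,27): 25 bp
  [27,42): 15 bp
  [42,52): 10 bp
  [52,59): 7 bp
  [59,70): 11 bp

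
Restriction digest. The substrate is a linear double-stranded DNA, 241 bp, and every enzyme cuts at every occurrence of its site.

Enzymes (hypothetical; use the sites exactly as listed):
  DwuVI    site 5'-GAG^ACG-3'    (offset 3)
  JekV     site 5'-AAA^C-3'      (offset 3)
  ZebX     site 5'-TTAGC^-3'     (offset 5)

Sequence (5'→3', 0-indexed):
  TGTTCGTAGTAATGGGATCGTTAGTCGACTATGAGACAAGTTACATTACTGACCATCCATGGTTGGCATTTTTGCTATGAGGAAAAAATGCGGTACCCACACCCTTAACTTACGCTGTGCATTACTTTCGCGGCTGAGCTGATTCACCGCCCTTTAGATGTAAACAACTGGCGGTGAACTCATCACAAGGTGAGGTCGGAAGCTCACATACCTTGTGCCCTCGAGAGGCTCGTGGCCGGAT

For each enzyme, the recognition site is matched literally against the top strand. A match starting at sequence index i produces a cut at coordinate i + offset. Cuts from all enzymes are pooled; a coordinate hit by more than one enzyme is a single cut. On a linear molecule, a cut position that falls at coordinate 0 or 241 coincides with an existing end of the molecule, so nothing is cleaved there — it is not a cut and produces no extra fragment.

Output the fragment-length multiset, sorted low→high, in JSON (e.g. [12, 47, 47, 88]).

Site scan:
  DwuVI (GAGACG, off=3): no sites
  JekV (AAAC, off=3): starts [161] → cuts [164]
  ZebX (TTAGC, off=5): no sites

Pooled cuts: [164]

Fragment lengths:
  [0,164): 164 bp
  [164,241): 77 bp

[77,164]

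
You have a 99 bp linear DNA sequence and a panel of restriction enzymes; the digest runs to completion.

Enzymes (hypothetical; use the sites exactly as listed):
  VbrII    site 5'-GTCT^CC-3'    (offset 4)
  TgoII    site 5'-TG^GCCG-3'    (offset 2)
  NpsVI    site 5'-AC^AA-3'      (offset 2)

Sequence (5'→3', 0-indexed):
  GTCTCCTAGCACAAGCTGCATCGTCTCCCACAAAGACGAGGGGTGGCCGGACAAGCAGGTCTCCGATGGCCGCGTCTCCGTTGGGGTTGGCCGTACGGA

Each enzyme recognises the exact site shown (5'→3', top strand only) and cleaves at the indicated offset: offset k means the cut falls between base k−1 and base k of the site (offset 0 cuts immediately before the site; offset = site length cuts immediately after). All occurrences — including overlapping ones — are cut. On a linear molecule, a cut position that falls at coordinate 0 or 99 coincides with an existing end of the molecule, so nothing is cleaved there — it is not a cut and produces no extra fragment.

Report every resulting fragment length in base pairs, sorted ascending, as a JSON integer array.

Per-enzyme occurrences:
  VbrII GTCTCC/4: at [0, 22, 58, 73] ⇒ [4, 26, 62, 77]
  TgoII TGGCCG/2: at [43, 66, 87] ⇒ [45, 68, 89]
  NpsVI ACAA/2: at [10, 29, 50] ⇒ [12, 31, 52]

Pooled cuts: [4, 12, 26, 31, 45, 52, 62, 68, 77, 89]

Fragments:
  [0,4): 4 bp
  [4,12): 8 bp
  [12,26): 14 bp
  [26,31): 5 bp
  [31,45): 14 bp
  [45,52): 7 bp
  [52,62): 10 bp
  [62,68): 6 bp
  [68,77): 9 bp
  [77,89): 12 bp
  [89,99): 10 bp

[4,5,6,7,8,9,10,10,12,14,14]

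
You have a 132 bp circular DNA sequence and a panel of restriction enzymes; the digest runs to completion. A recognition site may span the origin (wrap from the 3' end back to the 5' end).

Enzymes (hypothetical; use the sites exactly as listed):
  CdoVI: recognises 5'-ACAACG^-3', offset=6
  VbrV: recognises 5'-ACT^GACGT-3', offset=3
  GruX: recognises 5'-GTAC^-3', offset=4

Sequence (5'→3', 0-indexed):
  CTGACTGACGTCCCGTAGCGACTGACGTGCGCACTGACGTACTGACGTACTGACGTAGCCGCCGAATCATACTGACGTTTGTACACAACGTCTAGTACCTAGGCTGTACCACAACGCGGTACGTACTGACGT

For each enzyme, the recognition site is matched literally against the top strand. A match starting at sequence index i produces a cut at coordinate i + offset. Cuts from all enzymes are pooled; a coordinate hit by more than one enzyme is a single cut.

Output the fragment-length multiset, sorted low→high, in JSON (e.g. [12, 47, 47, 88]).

Per-enzyme occurrences:
  CdoVI (ACAACG, off=6): starts [84, 110] → cuts [90, 116]
  VbrV (ACTGACGT, off=3): starts [3, 20, 32, 40, 48, 70, 124] → cuts [6, 23, 35, 43, 51, 73, 127]
  GruX (GTAC, off=4): starts [38, 46, 80, 94, 105, 118, 122] → cuts [42, 50, 84, 98, 109, 122, 126]

All cut coordinates (distinct, sorted): [6, 23, 35, 42, 43, 50, 51, 73, 84, 90, 98, 109, 116, 122, 126, 127]

Fragments:
  6→23: 17 bp
  23→35: 12 bp
  35→42: 7 bp
  42→43: 1 bp
  43→50: 7 bp
  50→51: 1 bp
  51→73: 22 bp
  73→84: 11 bp
  84→90: 6 bp
  90→98: 8 bp
  98→109: 11 bp
  109→116: 7 bp
  116→122: 6 bp
  122→126: 4 bp
  126→127: 1 bp
  127→6 (wrap): 132-127+6 = 11 bp

[1,1,1,4,6,6,7,7,7,8,11,11,11,12,17,22]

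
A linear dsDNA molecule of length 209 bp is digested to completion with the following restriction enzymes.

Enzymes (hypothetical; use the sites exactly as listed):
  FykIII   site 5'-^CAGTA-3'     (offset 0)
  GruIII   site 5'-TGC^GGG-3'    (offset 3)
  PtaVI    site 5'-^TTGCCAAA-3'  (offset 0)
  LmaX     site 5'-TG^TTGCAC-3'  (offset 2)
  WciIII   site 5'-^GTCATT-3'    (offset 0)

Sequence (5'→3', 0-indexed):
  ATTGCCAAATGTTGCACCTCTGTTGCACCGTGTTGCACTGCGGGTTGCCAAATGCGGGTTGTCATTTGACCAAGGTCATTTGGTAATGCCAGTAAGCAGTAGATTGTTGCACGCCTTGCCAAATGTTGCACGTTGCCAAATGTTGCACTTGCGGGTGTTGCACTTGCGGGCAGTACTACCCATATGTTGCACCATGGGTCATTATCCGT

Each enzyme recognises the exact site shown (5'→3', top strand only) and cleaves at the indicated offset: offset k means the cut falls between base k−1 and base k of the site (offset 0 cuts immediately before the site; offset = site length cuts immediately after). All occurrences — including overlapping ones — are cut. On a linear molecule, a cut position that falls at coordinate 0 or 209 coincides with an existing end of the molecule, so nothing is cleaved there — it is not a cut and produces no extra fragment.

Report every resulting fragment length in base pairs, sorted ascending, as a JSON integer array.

[1,3,3,5,5,7,7,9,9,10,10,10,10,10,10,10,11,11,11,12,14,15,16]

Site scan:
  FykIII (CAGTA, off=0): starts [89, 96, 170] → cuts [89, 96, 170]
  GruIII (TGCGGG, off=3): starts [38, 52, 149, 164] → cuts [41, 55, 152, 167]
  PtaVI (TTGCCAAA, off=0): starts [1, 44, 115, 132] → cuts [1, 44, 115, 132]
  LmaX (TGTTGCAC, off=2): starts [9, 20, 30, 104, 123, 140, 155, 184] → cuts [11, 22, 32, 106, 125, 142, 157, 186]
  WciIII (GTCATT, off=0): starts [60, 74, 197] → cuts [60, 74, 197]

All cut coordinates (distinct, sorted): [1, 11, 22, 32, 41, 44, 55, 60, 74, 89, 96, 106, 115, 125, 132, 142, 152, 157, 167, 170, 186, 197]

Fragments:
  [0,1): 1 bp
  [1,11): 10 bp
  [11,22): 11 bp
  [22,32): 10 bp
  [32,41): 9 bp
  [41,44): 3 bp
  [44,55): 11 bp
  [55,60): 5 bp
  [60,74): 14 bp
  [74,89): 15 bp
  [89,96): 7 bp
  [96,106): 10 bp
  [106,115): 9 bp
  [115,125): 10 bp
  [125,132): 7 bp
  [132,142): 10 bp
  [142,152): 10 bp
  [152,157): 5 bp
  [157,167): 10 bp
  [167,170): 3 bp
  [170,186): 16 bp
  [186,197): 11 bp
  [197,209): 12 bp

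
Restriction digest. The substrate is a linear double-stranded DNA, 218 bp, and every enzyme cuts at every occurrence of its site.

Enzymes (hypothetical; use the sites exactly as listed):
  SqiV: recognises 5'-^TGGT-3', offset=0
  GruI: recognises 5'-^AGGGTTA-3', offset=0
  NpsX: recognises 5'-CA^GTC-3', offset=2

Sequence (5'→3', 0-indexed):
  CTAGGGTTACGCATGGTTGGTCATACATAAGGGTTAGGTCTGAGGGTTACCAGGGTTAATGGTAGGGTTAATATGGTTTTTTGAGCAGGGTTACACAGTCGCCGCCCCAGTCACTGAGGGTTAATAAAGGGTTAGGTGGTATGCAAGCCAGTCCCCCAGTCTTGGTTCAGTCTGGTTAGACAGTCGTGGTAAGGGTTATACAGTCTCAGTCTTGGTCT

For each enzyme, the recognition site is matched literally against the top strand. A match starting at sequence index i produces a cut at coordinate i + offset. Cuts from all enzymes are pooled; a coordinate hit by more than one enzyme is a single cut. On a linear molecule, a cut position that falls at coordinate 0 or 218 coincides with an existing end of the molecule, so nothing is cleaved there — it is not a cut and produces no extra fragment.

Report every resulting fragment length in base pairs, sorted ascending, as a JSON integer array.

[2,3,4,4,4,4,4,5,6,6,7,7,8,8,9,9,10,10,11,11,11,11,12,12,13,13,14]

Site scan:
  SqiV (TGGT, off=0): starts [13, 17, 59, 73, 136, 162, 172, 186, 212] → cuts [13, 17, 59, 73, 136, 162, 172, 186, 212]
  GruI (AGGGTTA, off=0): starts [2, 29, 42, 51, 63, 86, 116, 127, 191] → cuts [2, 29, 42, 51, 63, 86, 116, 127, 191]
  NpsX (CAGTC, off=2): starts [95, 107, 148, 156, 167, 180, 200, 206] → cuts [97, 109, 150, 158, 169, 182, 202, 208]

Pooled cuts: [2, 13, 17, 29, 42, 51, 59, 63, 73, 86, 97, 109, 116, 127, 136, 150, 158, 162, 169, 172, 182, 186, 191, 202, 208, 212]

Fragments:
  [0,2): 2 bp
  [2,13): 11 bp
  [13,17): 4 bp
  [17,29): 12 bp
  [29,42): 13 bp
  [42,51): 9 bp
  [51,59): 8 bp
  [59,63): 4 bp
  [63,73): 10 bp
  [73,86): 13 bp
  [86,97): 11 bp
  [97,109): 12 bp
  [109,116): 7 bp
  [116,127): 11 bp
  [127,136): 9 bp
  [136,150): 14 bp
  [150,158): 8 bp
  [158,162): 4 bp
  [162,169): 7 bp
  [169,172): 3 bp
  [172,182): 10 bp
  [182,186): 4 bp
  [186,191): 5 bp
  [191,202): 11 bp
  [202,208): 6 bp
  [208,212): 4 bp
  [212,218): 6 bp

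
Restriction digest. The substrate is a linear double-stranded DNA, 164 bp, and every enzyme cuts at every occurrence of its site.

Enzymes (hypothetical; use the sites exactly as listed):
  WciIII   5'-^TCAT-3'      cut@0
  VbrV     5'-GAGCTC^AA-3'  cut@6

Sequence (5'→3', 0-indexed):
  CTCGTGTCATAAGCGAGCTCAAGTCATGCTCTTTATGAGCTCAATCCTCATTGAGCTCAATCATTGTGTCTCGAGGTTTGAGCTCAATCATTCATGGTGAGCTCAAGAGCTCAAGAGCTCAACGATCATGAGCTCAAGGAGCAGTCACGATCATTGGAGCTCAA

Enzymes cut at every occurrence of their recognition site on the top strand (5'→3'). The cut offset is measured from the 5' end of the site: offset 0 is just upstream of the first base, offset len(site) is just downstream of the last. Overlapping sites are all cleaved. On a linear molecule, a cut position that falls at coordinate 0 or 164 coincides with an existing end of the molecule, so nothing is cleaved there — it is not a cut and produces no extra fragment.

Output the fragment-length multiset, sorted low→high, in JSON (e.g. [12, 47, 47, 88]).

Per-enzyme occurrences:
  WciIII (TCAT, off=0): starts [6, 23, 47, 60, 87, 91, 125, 150] → cuts [6, 23, 47, 60, 87, 91, 125, 150]
  VbrV (GAGCTCAA, off=6): starts [14, 36, 52, 79, 98, 106, 114, 129, 156] → cuts [20, 42, 58, 85, 104, 112, 120, 135, 162]

Pooled cuts: [6, 20, 23, 42, 47, 58, 60, 85, 87, 91, 104, 112, 120, 125, 135, 150, 162]

Fragments:
  [0,6): 6 bp
  [6,20): 14 bp
  [20,23): 3 bp
  [23,42): 19 bp
  [42,47): 5 bp
  [47,58): 11 bp
  [58,60): 2 bp
  [60,85): 25 bp
  [85,87): 2 bp
  [87,91): 4 bp
  [91,104): 13 bp
  [104,112): 8 bp
  [112,120): 8 bp
  [120,125): 5 bp
  [125,135): 10 bp
  [135,150): 15 bp
  [150,162): 12 bp
  [162,164): 2 bp

[2,2,2,3,4,5,5,6,8,8,10,11,12,13,14,15,19,25]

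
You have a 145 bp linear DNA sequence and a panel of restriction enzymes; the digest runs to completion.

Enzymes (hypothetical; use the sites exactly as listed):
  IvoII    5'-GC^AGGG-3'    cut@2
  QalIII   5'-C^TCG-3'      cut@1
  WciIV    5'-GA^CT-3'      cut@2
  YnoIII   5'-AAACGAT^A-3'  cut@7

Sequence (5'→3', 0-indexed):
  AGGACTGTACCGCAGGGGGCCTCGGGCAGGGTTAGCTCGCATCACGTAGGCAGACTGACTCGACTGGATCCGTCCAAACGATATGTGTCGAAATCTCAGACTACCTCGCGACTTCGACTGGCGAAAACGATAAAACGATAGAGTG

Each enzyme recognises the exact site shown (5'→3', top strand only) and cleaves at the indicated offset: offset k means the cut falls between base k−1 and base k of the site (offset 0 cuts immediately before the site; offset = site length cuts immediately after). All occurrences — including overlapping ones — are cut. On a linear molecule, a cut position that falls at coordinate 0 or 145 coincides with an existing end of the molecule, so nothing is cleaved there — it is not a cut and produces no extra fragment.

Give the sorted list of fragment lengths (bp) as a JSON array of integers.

[1,4,4,4,5,6,6,6,6,8,8,9,9,14,18,18,19]

Per-enzyme occurrences:
  IvoII (GCAGGG, off=2): starts [11, 25] → cuts [13, 27]
  QalIII (CTCG, off=1): starts [20, 35, 58, 104] → cuts [21, 36, 59, 105]
  WciIV (GACT, off=2): starts [2, 52, 56, 61, 98, 109, 115] → cuts [4, 54, 58, 63, 100, 111, 117]
  YnoIII (AAACGATA, off=7): starts [75, 124, 132] → cuts [82, 131, 139]

All cut coordinates (distinct, sorted): [4, 13, 21, 27, 36, 54, 58, 59, 63, 82, 100, 105, 111, 117, 131, 139]

Fragment lengths:
  [0,4): 4 bp
  [4,13): 9 bp
  [13,21): 8 bp
  [21,27): 6 bp
  [27,36): 9 bp
  [36,54): 18 bp
  [54,58): 4 bp
  [58,59): 1 bp
  [59,63): 4 bp
  [63,82): 19 bp
  [82,100): 18 bp
  [100,105): 5 bp
  [105,111): 6 bp
  [111,117): 6 bp
  [117,131): 14 bp
  [131,139): 8 bp
  [139,145): 6 bp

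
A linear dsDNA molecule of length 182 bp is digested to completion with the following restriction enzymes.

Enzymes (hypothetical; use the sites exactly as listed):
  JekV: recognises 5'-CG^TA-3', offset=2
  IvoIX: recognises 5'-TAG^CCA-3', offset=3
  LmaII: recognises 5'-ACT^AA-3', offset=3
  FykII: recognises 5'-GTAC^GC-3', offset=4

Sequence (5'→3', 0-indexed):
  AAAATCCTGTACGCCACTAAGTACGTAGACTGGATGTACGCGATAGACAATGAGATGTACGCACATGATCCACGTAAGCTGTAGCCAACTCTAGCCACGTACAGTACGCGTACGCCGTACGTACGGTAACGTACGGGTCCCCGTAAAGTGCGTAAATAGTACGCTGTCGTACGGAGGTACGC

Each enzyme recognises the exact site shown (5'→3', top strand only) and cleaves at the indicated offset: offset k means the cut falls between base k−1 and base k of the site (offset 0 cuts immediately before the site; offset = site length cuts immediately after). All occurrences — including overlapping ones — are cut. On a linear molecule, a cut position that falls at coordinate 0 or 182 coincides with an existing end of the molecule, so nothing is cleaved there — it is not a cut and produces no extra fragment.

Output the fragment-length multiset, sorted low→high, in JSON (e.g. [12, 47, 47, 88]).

[2,3,3,4,4,5,6,7,7,8,9,10,10,10,10,11,12,12,14,14,21]

Site scan:
  JekV CGTA/2: at [23, 72, 97, 108, 115, 119, 129, 141, 150, 167] ⇒ [25, 74, 99, 110, 117, 121, 131, 143, 152, 169]
  IvoIX TAGCCA/3: at [81, 91] ⇒ [84, 94]
  LmaII ACTAA/3: at [15] ⇒ [18]
  FykII GTACGC/4: at [8, 35, 56, 103, 109, 158, 176] ⇒ [12, 39, 60, 107, 113, 162, 180]

All cut coordinates (distinct, sorted): [12, 18, 25, 39, 60, 74, 84, 94, 99, 107, 110, 113, 117, 121, 131, 143, 152, 162, 169, 180]

Fragments:
  [0,12): 12 bp
  [12,18): 6 bp
  [18,25): 7 bp
  [25,39): 14 bp
  [39,60): 21 bp
  [60,74): 14 bp
  [74,84): 10 bp
  [84,94): 10 bp
  [94,99): 5 bp
  [99,107): 8 bp
  [107,110): 3 bp
  [110,113): 3 bp
  [113,117): 4 bp
  [117,121): 4 bp
  [121,131): 10 bp
  [131,143): 12 bp
  [143,152): 9 bp
  [152,162): 10 bp
  [162,169): 7 bp
  [169,180): 11 bp
  [180,182): 2 bp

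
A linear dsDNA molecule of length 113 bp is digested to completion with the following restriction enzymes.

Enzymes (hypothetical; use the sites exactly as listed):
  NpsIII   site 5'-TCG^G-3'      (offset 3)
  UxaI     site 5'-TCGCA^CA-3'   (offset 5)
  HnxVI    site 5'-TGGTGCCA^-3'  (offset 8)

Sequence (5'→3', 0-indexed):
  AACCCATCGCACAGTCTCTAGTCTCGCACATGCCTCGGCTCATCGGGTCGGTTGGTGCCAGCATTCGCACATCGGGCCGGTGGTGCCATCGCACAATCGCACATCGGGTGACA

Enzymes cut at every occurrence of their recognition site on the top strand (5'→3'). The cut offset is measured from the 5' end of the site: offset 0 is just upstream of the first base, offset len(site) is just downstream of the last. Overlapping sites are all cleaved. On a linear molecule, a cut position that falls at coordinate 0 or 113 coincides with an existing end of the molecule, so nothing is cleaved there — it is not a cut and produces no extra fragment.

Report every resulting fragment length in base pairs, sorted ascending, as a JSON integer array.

Scan for sites:
  NpsIII (TCGG, off=3): starts [34, 42, 47, 71, 103] → cuts [37, 45, 50, 74, 106]
  UxaI (TCGCACA, off=5): starts [6, 23, 64, 88, 96] → cuts [11, 28, 69, 93, 101]
  HnxVI (TGGTGCCA, off=8): starts [52, 80] → cuts [60, 88]

Pooled cuts: [11, 28, 37, 45, 50, 60, 69, 74, 88, 93, 101, 106]

Fragment lengths:
  [0,11): 11 bp
  [11,28): 17 bp
  [28,37): 9 bp
  [37,45): 8 bp
  [45,50): 5 bp
  [50,60): 10 bp
  [60,69): 9 bp
  [69,74): 5 bp
  [74,88): 14 bp
  [88,93): 5 bp
  [93,101): 8 bp
  [101,106): 5 bp
  [106,113): 7 bp

[5,5,5,5,7,8,8,9,9,10,11,14,17]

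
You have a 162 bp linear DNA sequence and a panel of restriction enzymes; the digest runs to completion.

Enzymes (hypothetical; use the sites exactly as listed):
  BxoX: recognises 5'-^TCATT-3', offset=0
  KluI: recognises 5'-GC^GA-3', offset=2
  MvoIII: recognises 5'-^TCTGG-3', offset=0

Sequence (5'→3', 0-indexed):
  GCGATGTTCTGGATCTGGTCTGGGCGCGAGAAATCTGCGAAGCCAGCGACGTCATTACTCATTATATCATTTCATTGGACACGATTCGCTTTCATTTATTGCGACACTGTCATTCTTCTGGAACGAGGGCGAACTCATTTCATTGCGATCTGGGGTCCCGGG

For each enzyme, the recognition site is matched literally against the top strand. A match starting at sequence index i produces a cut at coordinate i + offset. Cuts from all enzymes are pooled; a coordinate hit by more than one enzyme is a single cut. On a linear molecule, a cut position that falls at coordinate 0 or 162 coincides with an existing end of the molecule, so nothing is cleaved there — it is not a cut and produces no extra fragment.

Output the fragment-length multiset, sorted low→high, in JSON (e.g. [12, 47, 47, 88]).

[2,2,4,4,5,5,5,5,6,7,7,7,7,8,9,9,11,11,14,14,20]

Scan for sites:
  BxoX TCATT/0: at [51, 58, 66, 71, 91, 109, 134, 139] ⇒ [51, 58, 66, 71, 91, 109, 134, 139]
  KluI GCGA/2: at [0, 25, 36, 45, 100, 128, 144] ⇒ [2, 27, 38, 47, 102, 130, 146]
  MvoIII TCTGG/0: at [7, 13, 18, 116, 148] ⇒ [7, 13, 18, 116, 148]

Pooled cuts: [2, 7, 13, 18, 27, 38, 47, 51, 58, 66, 71, 91, 102, 109, 116, 130, 134, 139, 146, 148]

Fragments:
  [0,2): 2 bp
  [2,7): 5 bp
  [7,13): 6 bp
  [13,18): 5 bp
  [18,27): 9 bp
  [27,38): 11 bp
  [38,47): 9 bp
  [47,51): 4 bp
  [51,58): 7 bp
  [58,66): 8 bp
  [66,71): 5 bp
  [71,91): 20 bp
  [91,102): 11 bp
  [102,109): 7 bp
  [109,116): 7 bp
  [116,130): 14 bp
  [130,134): 4 bp
  [134,139): 5 bp
  [139,146): 7 bp
  [146,148): 2 bp
  [148,162): 14 bp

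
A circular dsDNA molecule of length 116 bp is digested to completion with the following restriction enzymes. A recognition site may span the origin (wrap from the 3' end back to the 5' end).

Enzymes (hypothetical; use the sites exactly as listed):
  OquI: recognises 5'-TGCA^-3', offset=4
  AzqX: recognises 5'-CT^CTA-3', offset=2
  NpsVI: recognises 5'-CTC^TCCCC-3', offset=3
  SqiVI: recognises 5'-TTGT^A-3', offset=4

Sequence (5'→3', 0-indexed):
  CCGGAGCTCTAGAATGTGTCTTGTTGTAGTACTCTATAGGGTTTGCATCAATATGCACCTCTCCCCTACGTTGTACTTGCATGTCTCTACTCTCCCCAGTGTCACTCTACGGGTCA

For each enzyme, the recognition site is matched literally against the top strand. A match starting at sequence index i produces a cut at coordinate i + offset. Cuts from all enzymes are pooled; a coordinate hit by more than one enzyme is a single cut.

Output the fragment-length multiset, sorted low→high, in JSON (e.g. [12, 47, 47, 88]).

Per-enzyme occurrences:
  OquI TGCA/4: at [43, 53, 77] ⇒ [47, 57, 81]
  AzqX CTCTA/2: at [6, 31, 84, 104] ⇒ [8, 33, 86, 106]
  NpsVI CTCTCCCC/3: at [58, 89] ⇒ [61, 92]
  SqiVI TTGTA/4: at [23, 70] ⇒ [27, 74]

Pooled cuts: [8, 27, 33, 47, 57, 61, 74, 81, 86, 92, 106]

Fragment lengths:
  8→27: 19 bp
  27→33: 6 bp
  33→47: 14 bp
  47→57: 10 bp
  57→61: 4 bp
  61→74: 13 bp
  74→81: 7 bp
  81→86: 5 bp
  86→92: 6 bp
  92→106: 14 bp
  106→8 (wrap): 116-106+8 = 18 bp

[4,5,6,6,7,10,13,14,14,18,19]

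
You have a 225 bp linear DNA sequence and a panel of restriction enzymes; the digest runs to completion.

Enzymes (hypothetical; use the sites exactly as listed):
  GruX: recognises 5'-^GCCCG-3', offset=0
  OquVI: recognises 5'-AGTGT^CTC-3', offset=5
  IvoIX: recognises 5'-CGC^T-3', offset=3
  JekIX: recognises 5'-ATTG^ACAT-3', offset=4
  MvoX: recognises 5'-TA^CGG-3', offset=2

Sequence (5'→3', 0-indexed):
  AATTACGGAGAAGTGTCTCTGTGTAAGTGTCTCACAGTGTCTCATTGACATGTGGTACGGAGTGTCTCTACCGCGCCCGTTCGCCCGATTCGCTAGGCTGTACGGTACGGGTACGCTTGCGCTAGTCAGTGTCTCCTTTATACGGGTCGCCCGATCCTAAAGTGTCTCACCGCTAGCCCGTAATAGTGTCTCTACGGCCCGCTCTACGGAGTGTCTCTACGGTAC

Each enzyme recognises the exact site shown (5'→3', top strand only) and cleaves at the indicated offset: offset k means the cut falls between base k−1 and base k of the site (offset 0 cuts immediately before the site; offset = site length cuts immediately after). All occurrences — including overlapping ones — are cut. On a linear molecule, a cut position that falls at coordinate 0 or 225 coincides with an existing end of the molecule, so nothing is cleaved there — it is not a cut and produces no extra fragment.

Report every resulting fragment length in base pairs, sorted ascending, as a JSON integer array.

[2,2,4,5,5,5,5,6,6,6,6,7,8,8,8,8,9,9,9,10,10,10,10,11,11,14,14,17]

Per-enzyme occurrences:
  GruX GCCCG/0: at [74, 82, 148, 175, 196] ⇒ [74, 82, 148, 175, 196]
  OquVI AGTGTCTC/5: at [11, 25, 35, 60, 127, 160, 184, 209] ⇒ [16, 30, 40, 65, 132, 165, 189, 214]
  IvoIX CGCT/3: at [90, 113, 119, 170, 199] ⇒ [93, 116, 122, 173, 202]
  JekIX ATTGACAT/4: at [43] ⇒ [47]
  MvoX TACGG/2: at [3, 55, 100, 105, 140, 192, 204, 217] ⇒ [5, 57, 102, 107, 142, 194, 206, 219]

All cut coordinates (distinct, sorted): [5, 16, 30, 40, 47, 57, 65, 74, 82, 93, 102, 107, 116, 122, 132, 142, 148, 165, 173, 175, 189, 194, 196, 202, 206, 214, 219]

Fragment lengths:
  [0,5): 5 bp
  [5,16): 11 bp
  [16,30): 14 bp
  [30,40): 10 bp
  [40,47): 7 bp
  [47,57): 10 bp
  [57,65): 8 bp
  [65,74): 9 bp
  [74,82): 8 bp
  [82,93): 11 bp
  [93,102): 9 bp
  [102,107): 5 bp
  [107,116): 9 bp
  [116,122): 6 bp
  [122,132): 10 bp
  [132,142): 10 bp
  [142,148): 6 bp
  [148,165): 17 bp
  [165,173): 8 bp
  [173,175): 2 bp
  [175,189): 14 bp
  [189,194): 5 bp
  [194,196): 2 bp
  [196,202): 6 bp
  [202,206): 4 bp
  [206,214): 8 bp
  [214,219): 5 bp
  [219,225): 6 bp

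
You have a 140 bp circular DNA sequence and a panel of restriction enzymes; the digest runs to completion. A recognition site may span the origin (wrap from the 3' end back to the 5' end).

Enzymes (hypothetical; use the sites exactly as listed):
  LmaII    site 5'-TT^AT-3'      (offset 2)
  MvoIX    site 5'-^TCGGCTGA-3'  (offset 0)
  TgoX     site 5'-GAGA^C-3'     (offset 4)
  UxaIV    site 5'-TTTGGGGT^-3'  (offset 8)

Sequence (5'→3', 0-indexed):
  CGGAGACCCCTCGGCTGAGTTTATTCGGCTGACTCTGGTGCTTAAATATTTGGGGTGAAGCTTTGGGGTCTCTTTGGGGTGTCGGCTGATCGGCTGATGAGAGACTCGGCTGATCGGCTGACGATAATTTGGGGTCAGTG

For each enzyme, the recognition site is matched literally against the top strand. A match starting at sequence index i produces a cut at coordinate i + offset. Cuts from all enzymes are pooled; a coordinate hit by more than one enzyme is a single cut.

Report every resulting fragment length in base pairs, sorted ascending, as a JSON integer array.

Site scan:
  LmaII (TTAT, off=2): starts [20] → cuts [22]
  MvoIX (TCGGCTGA, off=0): starts [10, 24, 81, 89, 105, 113] → cuts [10, 24, 81, 89, 105, 113]
  TgoX (GAGAC, off=4): starts [2, 100] → cuts [6, 104]
  UxaIV (TTTGGGGT, off=8): starts [48, 61, 72, 127] → cuts [56, 69, 80, 135]

All cut coordinates (distinct, sorted): [6, 10, 22, 24, 56, 69, 80, 81, 89, 104, 105, 113, 135]

Fragment lengths:
  6→10: 4 bp
  10→22: 12 bp
  22→24: 2 bp
  24→56: 32 bp
  56→69: 13 bp
  69→80: 11 bp
  80→81: 1 bp
  81→89: 8 bp
  89→104: 15 bp
  104→105: 1 bp
  105→113: 8 bp
  113→135: 22 bp
  135→6 (wrap): 140-135+6 = 11 bp

[1,1,2,4,8,8,11,11,12,13,15,22,32]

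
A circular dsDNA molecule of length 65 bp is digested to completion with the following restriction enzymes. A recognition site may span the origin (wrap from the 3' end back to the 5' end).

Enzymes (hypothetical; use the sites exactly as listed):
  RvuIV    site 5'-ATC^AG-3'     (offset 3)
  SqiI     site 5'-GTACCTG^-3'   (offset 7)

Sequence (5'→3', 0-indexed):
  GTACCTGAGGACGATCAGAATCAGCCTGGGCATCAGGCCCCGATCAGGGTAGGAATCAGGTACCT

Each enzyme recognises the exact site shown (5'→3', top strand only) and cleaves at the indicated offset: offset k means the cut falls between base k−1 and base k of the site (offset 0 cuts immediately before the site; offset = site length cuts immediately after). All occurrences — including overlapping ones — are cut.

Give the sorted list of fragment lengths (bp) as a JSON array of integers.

[6,6,9,9,11,12,12]

Scan for sites:
  RvuIV (ATCAG, off=3): starts [13, 19, 31, 42, 54] → cuts [16, 22, 34, 45, 57]
  SqiI (GTACCTG, off=7): starts [0, 59] → cuts [1, 7]

All cut coordinates (distinct, sorted): [1, 7, 16, 22, 34, 45, 57]

Fragment lengths:
  1→7: 6 bp
  7→16: 9 bp
  16→22: 6 bp
  22→34: 12 bp
  34→45: 11 bp
  45→57: 12 bp
  57→1 (wrap): 65-57+1 = 9 bp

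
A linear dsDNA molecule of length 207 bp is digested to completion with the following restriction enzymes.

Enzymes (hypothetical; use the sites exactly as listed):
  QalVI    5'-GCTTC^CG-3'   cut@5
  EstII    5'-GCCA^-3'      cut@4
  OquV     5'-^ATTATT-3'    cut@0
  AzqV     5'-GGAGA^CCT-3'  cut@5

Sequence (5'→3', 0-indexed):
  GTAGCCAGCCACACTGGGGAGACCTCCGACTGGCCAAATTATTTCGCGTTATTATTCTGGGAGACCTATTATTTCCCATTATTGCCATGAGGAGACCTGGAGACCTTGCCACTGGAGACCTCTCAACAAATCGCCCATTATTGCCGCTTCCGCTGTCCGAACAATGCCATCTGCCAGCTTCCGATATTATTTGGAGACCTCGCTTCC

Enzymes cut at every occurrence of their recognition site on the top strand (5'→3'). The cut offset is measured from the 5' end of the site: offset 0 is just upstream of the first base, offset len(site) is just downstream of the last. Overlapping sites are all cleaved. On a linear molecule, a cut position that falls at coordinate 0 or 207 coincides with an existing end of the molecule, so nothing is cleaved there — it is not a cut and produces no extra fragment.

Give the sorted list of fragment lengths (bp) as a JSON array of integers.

[1,3,4,4,5,7,7,7,8,8,8,10,10,10,11,12,13,14,14,14,18,19]

Scan for sites:
  QalVI (GCTTCCG, off=5): starts [145, 176] → cuts [150, 181]
  EstII (GCCA, off=4): starts [3, 7, 32, 83, 107, 165, 172] → cuts [7, 11, 36, 87, 111, 169, 176]
  OquV (ATTATT, off=0): starts [37, 50, 67, 77, 136, 185] → cuts [37, 50, 67, 77, 136, 185]
  AzqV (GGAGACCT, off=5): starts [17, 59, 90, 98, 113, 192] → cuts [22, 64, 95, 103, 118, 197]

All cut coordinates (distinct, sorted): [7, 11, 22, 36, 37, 50, 64, 67, 77, 87, 95, 103, 111, 118, 136, 150, 169, 176, 181, 185, 197]

Fragments:
  [0,7): 7 bp
  [7,11): 4 bp
  [11,22): 11 bp
  [22,36): 14 bp
  [36,37): 1 bp
  [37,50): 13 bp
  [50,64): 14 bp
  [64,67): 3 bp
  [67,77): 10 bp
  [77,87): 10 bp
  [87,95): 8 bp
  [95,103): 8 bp
  [103,111): 8 bp
  [111,118): 7 bp
  [118,136): 18 bp
  [136,150): 14 bp
  [150,169): 19 bp
  [169,176): 7 bp
  [176,181): 5 bp
  [181,185): 4 bp
  [185,197): 12 bp
  [197,207): 10 bp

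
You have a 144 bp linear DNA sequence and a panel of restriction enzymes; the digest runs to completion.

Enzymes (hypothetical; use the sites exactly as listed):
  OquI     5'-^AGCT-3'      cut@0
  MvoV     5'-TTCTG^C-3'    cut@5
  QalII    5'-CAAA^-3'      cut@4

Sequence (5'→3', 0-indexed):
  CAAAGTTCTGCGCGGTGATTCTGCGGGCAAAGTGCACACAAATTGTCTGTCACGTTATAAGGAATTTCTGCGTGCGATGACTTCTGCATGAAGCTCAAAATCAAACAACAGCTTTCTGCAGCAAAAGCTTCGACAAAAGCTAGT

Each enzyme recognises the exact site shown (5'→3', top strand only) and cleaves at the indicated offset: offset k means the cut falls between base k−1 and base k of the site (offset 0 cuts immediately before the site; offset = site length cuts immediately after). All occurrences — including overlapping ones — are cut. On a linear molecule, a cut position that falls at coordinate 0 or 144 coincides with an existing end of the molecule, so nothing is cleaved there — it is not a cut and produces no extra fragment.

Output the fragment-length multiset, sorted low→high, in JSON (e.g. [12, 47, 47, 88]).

Per-enzyme occurrences:
  OquI AGCT/0: at [91, 109, 125, 137] ⇒ [91, 109, 125, 137]
  MvoV TTCTGC/5: at [5, 18, 65, 81, 113] ⇒ [10, 23, 70, 86, 118]
  QalII CAAA/4: at [0, 27, 38, 95, 101, 121, 133] ⇒ [4, 31, 42, 99, 105, 125, 137]

All cut coordinates (distinct, sorted): [4, 10, 23, 31, 42, 70, 86, 91, 99, 105, 109, 118, 125, 137]

Fragments:
  [0,4): 4 bp
  [4,10): 6 bp
  [10,23): 13 bp
  [23,31): 8 bp
  [31,42): 11 bp
  [42,70): 28 bp
  [70,86): 16 bp
  [86,91): 5 bp
  [91,99): 8 bp
  [99,105): 6 bp
  [105,109): 4 bp
  [109,118): 9 bp
  [118,125): 7 bp
  [125,137): 12 bp
  [137,144): 7 bp

[4,4,5,6,6,7,7,8,8,9,11,12,13,16,28]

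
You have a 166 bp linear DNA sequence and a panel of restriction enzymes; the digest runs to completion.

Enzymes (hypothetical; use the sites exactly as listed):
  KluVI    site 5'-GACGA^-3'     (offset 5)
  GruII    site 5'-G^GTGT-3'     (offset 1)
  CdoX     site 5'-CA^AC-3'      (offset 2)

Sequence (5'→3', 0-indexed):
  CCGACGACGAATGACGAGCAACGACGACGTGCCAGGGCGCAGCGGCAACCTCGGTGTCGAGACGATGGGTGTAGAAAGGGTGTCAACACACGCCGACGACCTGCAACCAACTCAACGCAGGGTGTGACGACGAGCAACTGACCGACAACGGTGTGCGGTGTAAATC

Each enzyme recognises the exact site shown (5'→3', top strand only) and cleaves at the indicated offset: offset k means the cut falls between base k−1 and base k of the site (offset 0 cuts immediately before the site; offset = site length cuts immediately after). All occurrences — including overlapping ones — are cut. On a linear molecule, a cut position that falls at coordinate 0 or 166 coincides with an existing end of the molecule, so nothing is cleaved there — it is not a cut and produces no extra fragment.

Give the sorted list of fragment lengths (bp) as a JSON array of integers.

[3,3,3,3,3,3,4,5,6,6,6,7,7,7,7,7,9,9,11,11,12,14,20]

Site scan:
  KluVI GACGA/5: at [2, 5, 12, 22, 60, 94, 125, 128] ⇒ [7, 10, 17, 27, 65, 99, 130, 133]
  GruII GGTGT/1: at [52, 67, 78, 120, 149, 156] ⇒ [53, 68, 79, 121, 150, 157]
  CdoX CAAC/2: at [18, 45, 83, 103, 107, 112, 134, 145] ⇒ [20, 47, 85, 105, 109, 114, 136, 147]

All cut coordinates (distinct, sorted): [7, 10, 17, 20, 27, 47, 53, 65, 68, 79, 85, 99, 105, 109, 114, 121, 130, 133, 136, 147, 150, 157]

Fragment lengths:
  [0,7): 7 bp
  [7,10): 3 bp
  [10,17): 7 bp
  [17,20): 3 bp
  [20,27): 7 bp
  [27,47): 20 bp
  [47,53): 6 bp
  [53,65): 12 bp
  [65,68): 3 bp
  [68,79): 11 bp
  [79,85): 6 bp
  [85,99): 14 bp
  [99,105): 6 bp
  [105,109): 4 bp
  [109,114): 5 bp
  [114,121): 7 bp
  [121,130): 9 bp
  [130,133): 3 bp
  [133,136): 3 bp
  [136,147): 11 bp
  [147,150): 3 bp
  [150,157): 7 bp
  [157,166): 9 bp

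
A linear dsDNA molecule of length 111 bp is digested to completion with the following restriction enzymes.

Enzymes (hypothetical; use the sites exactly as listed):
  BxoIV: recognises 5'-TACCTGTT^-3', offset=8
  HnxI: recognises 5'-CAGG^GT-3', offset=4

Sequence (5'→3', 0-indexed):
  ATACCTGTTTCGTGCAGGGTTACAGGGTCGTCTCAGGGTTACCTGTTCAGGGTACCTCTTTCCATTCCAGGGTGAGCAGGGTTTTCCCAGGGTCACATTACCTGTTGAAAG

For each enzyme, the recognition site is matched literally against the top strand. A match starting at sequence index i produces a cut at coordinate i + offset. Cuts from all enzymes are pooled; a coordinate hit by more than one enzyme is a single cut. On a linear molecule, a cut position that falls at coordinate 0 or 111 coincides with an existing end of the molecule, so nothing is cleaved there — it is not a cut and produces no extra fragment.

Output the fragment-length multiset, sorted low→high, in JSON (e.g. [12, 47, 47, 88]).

Site scan:
  BxoIV TACCTGTT/8: at [1, 39, 98] ⇒ [9, 47, 106]
  HnxI CAGGGT/4: at [14, 22, 33, 47, 67, 76, 87] ⇒ [18, 26, 37, 51, 71, 80, 91]

All cut coordinates (distinct, sorted): [9, 18, 26, 37, 47, 51, 71, 80, 91, 106]

Fragment lengths:
  [0,9): 9 bp
  [9,18): 9 bp
  [18,26): 8 bp
  [26,37): 11 bp
  [37,47): 10 bp
  [47,51): 4 bp
  [51,71): 20 bp
  [71,80): 9 bp
  [80,91): 11 bp
  [91,106): 15 bp
  [106,111): 5 bp

[4,5,8,9,9,9,10,11,11,15,20]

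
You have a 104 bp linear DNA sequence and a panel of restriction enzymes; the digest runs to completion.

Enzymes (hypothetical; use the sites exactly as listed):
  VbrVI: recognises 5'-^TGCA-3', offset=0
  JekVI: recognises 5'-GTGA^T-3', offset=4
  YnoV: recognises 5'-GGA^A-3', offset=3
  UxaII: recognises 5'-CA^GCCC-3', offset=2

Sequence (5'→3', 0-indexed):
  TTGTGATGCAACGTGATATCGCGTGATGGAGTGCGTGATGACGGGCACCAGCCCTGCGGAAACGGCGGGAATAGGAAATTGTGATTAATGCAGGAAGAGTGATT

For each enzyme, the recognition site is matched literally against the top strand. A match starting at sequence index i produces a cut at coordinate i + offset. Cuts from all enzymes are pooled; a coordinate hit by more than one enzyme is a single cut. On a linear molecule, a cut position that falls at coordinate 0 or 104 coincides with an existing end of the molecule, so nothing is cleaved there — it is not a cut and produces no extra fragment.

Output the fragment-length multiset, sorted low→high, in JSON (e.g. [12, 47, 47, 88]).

Site scan:
  VbrVI TGCA/0: at [6, 88] ⇒ [6, 88]
  JekVI GTGAT/4: at [2, 12, 22, 34, 80, 98] ⇒ [6, 16, 26, 38, 84, 102]
  YnoV GGAA/3: at [57, 67, 73, 92] ⇒ [60, 70, 76, 95]
  UxaII CAGCCC/2: at [48] ⇒ [50]

Pooled cuts: [6, 16, 26, 38, 50, 60, 70, 76, 84, 88, 95, 102]

Fragments:
  [0,6): 6 bp
  [6,16): 10 bp
  [16,26): 10 bp
  [26,38): 12 bp
  [38,50): 12 bp
  [50,60): 10 bp
  [60,70): 10 bp
  [70,76): 6 bp
  [76,84): 8 bp
  [84,88): 4 bp
  [88,95): 7 bp
  [95,102): 7 bp
  [102,104): 2 bp

[2,4,6,6,7,7,8,10,10,10,10,12,12]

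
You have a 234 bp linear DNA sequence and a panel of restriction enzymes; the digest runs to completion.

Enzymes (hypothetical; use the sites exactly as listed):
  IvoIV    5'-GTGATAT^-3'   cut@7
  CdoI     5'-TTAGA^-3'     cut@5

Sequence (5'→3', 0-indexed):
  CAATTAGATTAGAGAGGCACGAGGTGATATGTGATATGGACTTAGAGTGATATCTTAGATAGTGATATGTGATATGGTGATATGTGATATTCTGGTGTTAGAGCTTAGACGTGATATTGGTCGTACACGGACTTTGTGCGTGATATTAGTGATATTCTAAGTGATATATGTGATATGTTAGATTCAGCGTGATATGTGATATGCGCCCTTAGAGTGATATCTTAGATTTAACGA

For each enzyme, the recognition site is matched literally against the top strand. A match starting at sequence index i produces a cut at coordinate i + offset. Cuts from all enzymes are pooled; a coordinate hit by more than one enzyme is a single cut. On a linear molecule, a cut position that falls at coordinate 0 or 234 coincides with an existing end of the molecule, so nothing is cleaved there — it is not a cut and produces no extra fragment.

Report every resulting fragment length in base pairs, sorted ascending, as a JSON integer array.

Scan for sites:
  IvoIV GTGATAT/7: at [23, 30, 46, 61, 68, 76, 83, 110, 139, 148, 160, 169, 188, 195, 213] ⇒ [30, 37, 53, 68, 75, 83, 90, 117, 146, 155, 167, 176, 195, 202, 220]
  CdoI TTAGA/5: at [3, 8, 41, 54, 97, 104, 177, 208, 221] ⇒ [8, 13, 46, 59, 102, 109, 182, 213, 226]

Pooled cuts: [8, 13, 30, 37, 46, 53, 59, 68, 75, 83, 90, 102, 109, 117, 146, 155, 167, 176, 182, 195, 202, 213, 220, 226]

Fragment lengths:
  [0,8): 8 bp
  [8,13): 5 bp
  [13,30): 17 bp
  [30,37): 7 bp
  [37,46): 9 bp
  [46,53): 7 bp
  [53,59): 6 bp
  [59,68): 9 bp
  [68,75): 7 bp
  [75,83): 8 bp
  [83,90): 7 bp
  [90,102): 12 bp
  [102,109): 7 bp
  [109,117): 8 bp
  [117,146): 29 bp
  [146,155): 9 bp
  [155,167): 12 bp
  [167,176): 9 bp
  [176,182): 6 bp
  [182,195): 13 bp
  [195,202): 7 bp
  [202,213): 11 bp
  [213,220): 7 bp
  [220,226): 6 bp
  [226,234): 8 bp

[5,6,6,6,7,7,7,7,7,7,7,8,8,8,8,9,9,9,9,11,12,12,13,17,29]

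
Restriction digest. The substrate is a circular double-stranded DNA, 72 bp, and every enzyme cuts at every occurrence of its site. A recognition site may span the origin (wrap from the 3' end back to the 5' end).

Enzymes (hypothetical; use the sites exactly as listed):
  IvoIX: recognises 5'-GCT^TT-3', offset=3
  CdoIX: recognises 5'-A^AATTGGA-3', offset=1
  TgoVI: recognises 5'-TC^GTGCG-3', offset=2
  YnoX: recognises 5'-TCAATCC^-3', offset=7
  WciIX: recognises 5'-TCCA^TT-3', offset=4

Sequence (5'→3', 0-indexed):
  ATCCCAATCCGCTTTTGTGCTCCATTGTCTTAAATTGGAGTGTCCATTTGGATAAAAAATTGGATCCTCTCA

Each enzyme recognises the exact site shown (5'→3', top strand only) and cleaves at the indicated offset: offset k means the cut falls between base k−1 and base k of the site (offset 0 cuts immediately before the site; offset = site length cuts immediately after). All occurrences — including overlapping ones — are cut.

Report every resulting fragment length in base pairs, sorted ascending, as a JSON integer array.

[8,9,11,11,14,19]

Per-enzyme occurrences:
  IvoIX GCTTT/3: at [10] ⇒ [13]
  CdoIX AAATTGGA/1: at [31, 56] ⇒ [32, 57]
  TgoVI (TCGTGCG, off=2): no sites
  YnoX TCAATCC/7: at [69] ⇒ [4]
  WciIX TCCATT/4: at [20, 42] ⇒ [24, 46]

Pooled cuts: [4, 13, 24, 32, 46, 57]

Fragment lengths:
  4→13: 9 bp
  13→24: 11 bp
  24→32: 8 bp
  32→46: 14 bp
  46→57: 11 bp
  57→4 (wrap): 72-57+4 = 19 bp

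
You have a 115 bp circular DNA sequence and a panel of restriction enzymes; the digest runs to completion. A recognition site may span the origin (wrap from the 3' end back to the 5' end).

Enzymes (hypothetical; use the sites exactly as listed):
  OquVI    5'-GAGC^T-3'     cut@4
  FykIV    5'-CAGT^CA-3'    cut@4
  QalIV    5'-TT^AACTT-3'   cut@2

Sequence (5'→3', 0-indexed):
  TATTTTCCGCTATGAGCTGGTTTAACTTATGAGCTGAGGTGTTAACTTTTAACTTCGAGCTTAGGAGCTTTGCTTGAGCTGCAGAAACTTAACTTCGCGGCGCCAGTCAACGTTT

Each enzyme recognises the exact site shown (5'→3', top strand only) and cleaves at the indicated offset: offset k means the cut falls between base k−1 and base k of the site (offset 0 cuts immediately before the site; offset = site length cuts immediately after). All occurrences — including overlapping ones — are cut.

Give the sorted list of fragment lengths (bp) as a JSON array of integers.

[6,7,8,9,10,11,11,11,17,25]

Site scan:
  OquVI GAGCT/4: at [13, 30, 56, 64, 75] ⇒ [17, 34, 60, 68, 79]
  FykIV CAGTCA/4: at [103] ⇒ [107]
  QalIV TTAACTT/2: at [21, 41, 48, 88] ⇒ [23, 43, 50, 90]

Pooled cuts: [17, 23, 34, 43, 50, 60, 68, 79, 90, 107]

Fragments:
  17→23: 6 bp
  23→34: 11 bp
  34→43: 9 bp
  43→50: 7 bp
  50→60: 10 bp
  60→68: 8 bp
  68→79: 11 bp
  79→90: 11 bp
  90→107: 17 bp
  107→17 (wrap): 115-107+17 = 25 bp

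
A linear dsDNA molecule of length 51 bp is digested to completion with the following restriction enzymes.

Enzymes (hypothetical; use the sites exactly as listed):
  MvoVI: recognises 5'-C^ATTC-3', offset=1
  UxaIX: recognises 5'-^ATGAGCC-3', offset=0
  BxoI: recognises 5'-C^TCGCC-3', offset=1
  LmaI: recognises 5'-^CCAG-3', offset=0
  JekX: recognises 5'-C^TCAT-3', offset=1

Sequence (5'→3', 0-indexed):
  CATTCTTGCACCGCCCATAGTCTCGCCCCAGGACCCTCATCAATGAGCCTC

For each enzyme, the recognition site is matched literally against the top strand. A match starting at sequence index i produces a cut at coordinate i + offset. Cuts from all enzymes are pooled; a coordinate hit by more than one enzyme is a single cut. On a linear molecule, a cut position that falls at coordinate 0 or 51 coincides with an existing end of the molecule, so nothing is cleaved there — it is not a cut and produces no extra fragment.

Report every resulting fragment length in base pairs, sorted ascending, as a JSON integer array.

[1,5,6,9,9,21]

Site scan:
  MvoVI CATTC/1: at [0] ⇒ [1]
  UxaIX ATGAGCC/0: at [42] ⇒ [42]
  BxoI CTCGCC/1: at [21] ⇒ [22]
  LmaI CCAG/0: at [27] ⇒ [27]
  JekX CTCAT/1: at [35] ⇒ [36]

Pooled cuts: [1, 22, 27, 36, 42]

Fragment lengths:
  [0,1): 1 bp
  [1,22): 21 bp
  [22,27): 5 bp
  [27,36): 9 bp
  [36,42): 6 bp
  [42,51): 9 bp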